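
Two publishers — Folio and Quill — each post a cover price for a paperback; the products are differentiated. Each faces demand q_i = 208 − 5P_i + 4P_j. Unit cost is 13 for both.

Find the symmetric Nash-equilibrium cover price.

45.5

Folio's profit: π = (P_{Folio} − 13)(208 − 5P_{Folio} + 4P_{Quill}).
∂π/∂P_{Folio} = 273 − 10P_{Folio} + 4P_{Quill} = 0 ⇒ P_{Folio} = 27.3 + 0.4P_{Quill}.
By symmetry P_{Quill} = P_{Folio}; substituting into the reaction function, 0.6P_{Folio} = 27.3 and P_{Folio} = 45.5.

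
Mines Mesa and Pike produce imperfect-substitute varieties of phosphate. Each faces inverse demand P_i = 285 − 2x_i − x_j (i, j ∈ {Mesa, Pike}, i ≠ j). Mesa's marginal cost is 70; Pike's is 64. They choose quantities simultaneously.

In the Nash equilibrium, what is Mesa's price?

Mine Mesa's profit: π = x_{Mesa}(285 − 2x_{Mesa} − x_{Pike}) − 70x_{Mesa}.
∂π/∂x_{Mesa} = 215 − 4x_{Mesa} − x_{Pike} = 0 ⇒ x_{Mesa} = 53.75 − 0.25x_{Pike}.
Similarly x_{Pike} = 55.25 − 0.25x_{Mesa}.
Substituting the second reaction function into the first: x_{Mesa} = 53.75 − 0.25(55.25 − 0.25x_{Mesa}), which gives 0.9375x_{Mesa} = 39.9375 ⇒ x_{Mesa} = 42.6.
Then x_{Pike} = 55.25 − 0.25·42.6 = 44.6.
P_{Mesa} = 285 − 2·42.6 − 44.6 = 155.2.

155.2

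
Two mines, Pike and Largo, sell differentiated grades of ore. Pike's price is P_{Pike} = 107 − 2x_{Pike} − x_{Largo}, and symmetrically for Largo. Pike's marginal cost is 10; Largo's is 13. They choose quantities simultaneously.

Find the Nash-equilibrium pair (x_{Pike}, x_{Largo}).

Mine Pike's profit: π = x_{Pike}(107 − 2x_{Pike} − x_{Largo}) − 10x_{Pike}.
∂π/∂x_{Pike} = 97 − 4x_{Pike} − x_{Largo} = 0 ⇒ x_{Pike} = 24.25 − 0.25x_{Largo}.
Similarly x_{Largo} = 23.5 − 0.25x_{Pike}.
Substituting the second reaction function into the first: x_{Pike} = 24.25 − 0.25(23.5 − 0.25x_{Pike}), which gives 0.9375x_{Pike} = 18.375 ⇒ x_{Pike} = 19.6.
Then x_{Largo} = 23.5 − 0.25·19.6 = 18.6.

19.6, 18.6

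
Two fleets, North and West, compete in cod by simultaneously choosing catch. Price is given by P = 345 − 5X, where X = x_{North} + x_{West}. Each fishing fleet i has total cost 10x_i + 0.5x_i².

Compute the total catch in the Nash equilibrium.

41.875

Fishing fleet North's profit: π = x_{North}(345 − 5(x_{North} + x_{West})) − 10x_{North} − 0.5x_{North}².
∂π/∂x_{North} = 335 − 11x_{North} − 5x_{West} = 0, so x_{North} = 335/11 − (5/11)x_{West}.
The game is symmetric, so in equilibrium x_{West} = x_{North}: the reaction function gives (16/11)x_{North} = 335/11, hence x_{North} = 20.9375.
Total catch: 20.9375 + 20.9375 = 41.875.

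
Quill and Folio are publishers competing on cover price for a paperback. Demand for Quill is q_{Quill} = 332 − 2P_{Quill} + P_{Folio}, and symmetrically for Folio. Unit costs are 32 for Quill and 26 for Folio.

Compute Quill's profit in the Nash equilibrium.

Quill's profit: π = (P_{Quill} − 32)(332 − 2P_{Quill} + P_{Folio}).
∂π/∂P_{Quill} = 396 − 4P_{Quill} + P_{Folio} = 0 ⇒ P_{Quill} = 99 + 0.25P_{Folio}.
Similarly P_{Folio} = 96 + 0.25P_{Quill}.
Solving the two reaction functions simultaneously: (1 − (0.25)(0.25))P_{Quill} = 99 + 0.25·96, so 0.9375P_{Quill} = 123 and P_{Quill} = 131.2.
Then P_{Folio} = 96 + 0.25·131.2 = 128.8.
q_{Quill} = 332 − 2·131.2 + 128.8 = 198.4.
Profit = (131.2 − 32)·198.4 = 19681.28.

19681.28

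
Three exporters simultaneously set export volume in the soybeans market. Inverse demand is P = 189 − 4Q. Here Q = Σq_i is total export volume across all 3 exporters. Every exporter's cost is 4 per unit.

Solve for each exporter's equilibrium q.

A representative exporter's profit is π_i = q_i(189 − 4Q) − 4q_i, with Q = q_i + Σ_{j≠i} q_j.
First-order condition: 185 − 8q_i − 4Σ_{j≠i} q_j = 0.
With identical exporters, set every q_j = q: then 185 − 8q − 8q = 0, i.e. q = 185/16 = 11.5625.

11.5625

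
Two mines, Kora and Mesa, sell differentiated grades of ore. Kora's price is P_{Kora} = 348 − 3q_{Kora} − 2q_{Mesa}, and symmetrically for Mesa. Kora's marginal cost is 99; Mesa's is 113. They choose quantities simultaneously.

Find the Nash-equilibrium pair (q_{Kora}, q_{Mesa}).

32, 28.5

Mine Kora's profit: π = q_{Kora}(348 − 3q_{Kora} − 2q_{Mesa}) − 99q_{Kora}.
∂π/∂q_{Kora} = 249 − 6q_{Kora} − 2q_{Mesa} = 0 ⇒ q_{Kora} = 41.5 − (1/3)q_{Mesa}.
Similarly q_{Mesa} = 235/6 − (1/3)q_{Kora}.
Solving the two reaction functions simultaneously: (1 − (−1/3)(−1/3))q_{Kora} = 41.5 − (1/3)·(235/6), so (8/9)q_{Kora} = 256/9 and q_{Kora} = 32.
Then q_{Mesa} = 235/6 − (1/3)·32 = 28.5.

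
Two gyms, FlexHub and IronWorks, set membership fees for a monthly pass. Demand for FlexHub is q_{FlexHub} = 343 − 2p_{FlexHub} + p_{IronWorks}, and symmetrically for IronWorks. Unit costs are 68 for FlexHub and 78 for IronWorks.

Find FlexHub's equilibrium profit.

FlexHub's profit: π = (p_{FlexHub} − 68)(343 − 2p_{FlexHub} + p_{IronWorks}).
∂π/∂p_{FlexHub} = 479 − 4p_{FlexHub} + p_{IronWorks} = 0 ⇒ p_{FlexHub} = 119.75 + 0.25p_{IronWorks}.
Similarly p_{IronWorks} = 124.75 + 0.25p_{FlexHub}.
Plugging p_{IronWorks} into FlexHub's best response: p_{FlexHub} = 119.75 + 0.25(124.75 + 0.25p_{FlexHub}) ⇒ 0.9375p_{FlexHub} = 150.9375, so p_{FlexHub} = 161.
Then p_{IronWorks} = 124.75 + 0.25·161 = 165.
q_{FlexHub} = 343 − 2·161 + 165 = 186.
Profit = (161 − 68)·186 = 17298.

17298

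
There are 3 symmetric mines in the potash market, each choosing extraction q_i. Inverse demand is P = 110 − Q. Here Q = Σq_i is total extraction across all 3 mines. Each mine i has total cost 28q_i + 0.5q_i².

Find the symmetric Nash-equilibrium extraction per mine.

A representative mine's profit is π_i = q_i(110 − Q) − 28q_i − 0.5q_i², with Q = q_i + Σ_{j≠i} q_j.
First-order condition: 82 − 3q_i − Σ_{j≠i} q_j = 0.
In a symmetric equilibrium every mine chooses the same q, so Σ_{j≠i} q_j = 2q. The condition becomes 82 − 5q = 0, giving q = 82/5 = 16.4.

16.4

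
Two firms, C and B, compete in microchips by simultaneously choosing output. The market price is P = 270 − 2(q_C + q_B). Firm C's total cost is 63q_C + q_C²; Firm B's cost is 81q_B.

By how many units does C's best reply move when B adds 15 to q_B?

-5

Firm C's profit: π = q_C(270 − 2(q_C + q_B)) − 63q_C − q_C².
∂π/∂q_C = 207 − 6q_C − 2q_B = 0, so q_C = 34.5 − (1/3)q_B.
The reaction-function slope is −1/3, so a 15-unit rise in q_B moves q_C by −1/3 × 15 = −5. C's best response falls — the actions are strategic substitutes.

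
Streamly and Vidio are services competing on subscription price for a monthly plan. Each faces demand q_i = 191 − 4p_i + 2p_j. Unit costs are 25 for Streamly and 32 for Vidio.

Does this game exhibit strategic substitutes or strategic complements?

strategic complements

Streamly's profit: π = (p_{Streamly} − 25)(191 − 4p_{Streamly} + 2p_{Vidio}).
∂π/∂p_{Streamly} = 291 − 8p_{Streamly} + 2p_{Vidio} = 0 ⇒ p_{Streamly} = 36.375 + 0.25p_{Vidio}.
The best-response slope dp_{Streamly}/dp_{Vidio} = 0.25 > 0: the reaction function is upward-sloping, so the choices are strategic complements.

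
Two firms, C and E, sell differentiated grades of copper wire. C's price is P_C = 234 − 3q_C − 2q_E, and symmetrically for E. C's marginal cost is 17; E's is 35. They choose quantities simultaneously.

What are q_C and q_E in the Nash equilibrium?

Firm C's profit: π = q_C(234 − 3q_C − 2q_E) − 17q_C.
∂π/∂q_C = 217 − 6q_C − 2q_E = 0 ⇒ q_C = 217/6 − (1/3)q_E.
Similarly q_E = 199/6 − (1/3)q_C.
Solving the two reaction functions simultaneously: (1 − (−1/3)(−1/3))q_C = 217/6 − (1/3)·(199/6), so (8/9)q_C = 226/9 and q_C = 28.25.
Then q_E = 199/6 − (1/3)·28.25 = 23.75.

28.25, 23.75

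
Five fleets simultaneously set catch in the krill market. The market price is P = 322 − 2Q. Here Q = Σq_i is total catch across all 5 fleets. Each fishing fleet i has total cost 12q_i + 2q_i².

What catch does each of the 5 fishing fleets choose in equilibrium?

19.375

A representative fishing fleet's profit is π_i = q_i(322 − 2Q) − 12q_i − 2q_i², with Q = q_i + Σ_{j≠i} q_j.
First-order condition: 310 − 8q_i − 2Σ_{j≠i} q_j = 0.
Imposing symmetry (q_j = q for all j) turns Σ_{j≠i} q_j into 4q, so 310 = 16q and q = 19.375.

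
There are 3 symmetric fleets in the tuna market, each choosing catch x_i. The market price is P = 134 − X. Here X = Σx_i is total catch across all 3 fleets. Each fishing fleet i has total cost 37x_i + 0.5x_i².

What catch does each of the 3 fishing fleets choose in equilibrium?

A representative fishing fleet's profit is π_i = x_i(134 − X) − 37x_i − 0.5x_i², with X = x_i + Σ_{j≠i} x_j.
First-order condition: 97 − 3x_i − Σ_{j≠i} x_j = 0.
In a symmetric equilibrium every fishing fleet chooses the same x, so Σ_{j≠i} x_j = 2x. The condition becomes 97 − 5x = 0, giving x = 97/5 = 19.4.

19.4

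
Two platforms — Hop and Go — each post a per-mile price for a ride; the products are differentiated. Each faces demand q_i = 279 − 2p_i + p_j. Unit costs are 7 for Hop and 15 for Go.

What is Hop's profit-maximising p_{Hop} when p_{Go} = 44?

84.25

Hop's profit: π = (p_{Hop} − 7)(279 − 2p_{Hop} + p_{Go}).
∂π/∂p_{Hop} = 293 − 4p_{Hop} + p_{Go} = 0 ⇒ p_{Hop} = 73.25 + 0.25p_{Go}.
At p_{Go} = 44: p_{Hop} = 73.25 + 0.25·44 = 84.25.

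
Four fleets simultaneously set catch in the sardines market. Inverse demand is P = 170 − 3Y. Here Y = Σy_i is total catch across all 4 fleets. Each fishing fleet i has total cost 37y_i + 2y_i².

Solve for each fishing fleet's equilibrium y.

7

A representative fishing fleet's profit is π_i = y_i(170 − 3Y) − 37y_i − 2y_i², with Y = y_i + Σ_{j≠i} y_j.
First-order condition: 133 − 10y_i − 3Σ_{j≠i} y_j = 0.
With identical fishing fleets, set every y_j = y: then 133 − 10y − 9y = 0, i.e. y = 133/19 = 7.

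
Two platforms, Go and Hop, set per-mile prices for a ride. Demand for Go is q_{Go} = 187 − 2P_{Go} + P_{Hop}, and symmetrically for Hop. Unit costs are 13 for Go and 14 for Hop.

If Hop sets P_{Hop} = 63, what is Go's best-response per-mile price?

Go's profit: π = (P_{Go} − 13)(187 − 2P_{Go} + P_{Hop}).
∂π/∂P_{Go} = 213 − 4P_{Go} + P_{Hop} = 0 ⇒ P_{Go} = 53.25 + 0.25P_{Hop}.
At P_{Hop} = 63: P_{Go} = 53.25 + 0.25·63 = 69.

69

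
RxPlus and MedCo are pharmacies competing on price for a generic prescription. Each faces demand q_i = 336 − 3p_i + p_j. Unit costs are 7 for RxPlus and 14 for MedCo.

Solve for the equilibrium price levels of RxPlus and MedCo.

72, 75

RxPlus's profit: π = (p_{RxPlus} − 7)(336 − 3p_{RxPlus} + p_{MedCo}).
∂π/∂p_{RxPlus} = 357 − 6p_{RxPlus} + p_{MedCo} = 0 ⇒ p_{RxPlus} = 59.5 + (1/6)p_{MedCo}.
Similarly p_{MedCo} = 63 + (1/6)p_{RxPlus}.
Substituting the second reaction function into the first: p_{RxPlus} = 59.5 + (1/6)(63 + (1/6)p_{RxPlus}), which gives (35/36)p_{RxPlus} = 70 ⇒ p_{RxPlus} = 72.
Then p_{MedCo} = 63 + (1/6)·72 = 75.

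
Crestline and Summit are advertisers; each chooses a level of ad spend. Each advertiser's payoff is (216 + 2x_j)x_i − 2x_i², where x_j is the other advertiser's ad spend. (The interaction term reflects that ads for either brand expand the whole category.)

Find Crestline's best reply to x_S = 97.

102.5

Crestline's payoff is (216 + 2x_S)x_C − 2x_C².
∂π/∂x_C = 216 + 2x_S − 4x_C = 0, so x_C = 54 + 0.5x_S.
At x_S = 97: x_C = 54 + 0.5·97 = 102.5.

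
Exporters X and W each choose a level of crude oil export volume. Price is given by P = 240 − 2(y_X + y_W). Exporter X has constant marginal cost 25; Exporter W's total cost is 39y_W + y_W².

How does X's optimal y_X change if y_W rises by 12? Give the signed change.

-6

Exporter X's profit: π = y_X(240 − 2(y_X + y_W)) − 25y_X.
∂π/∂y_X = 215 − 4y_X − 2y_W = 0, so y_X = 53.75 − 0.5y_W.
The reaction-function slope is −0.5, so a 12-unit rise in y_W moves y_X by −0.5 × 12 = −6. X's best response falls — the actions are strategic substitutes.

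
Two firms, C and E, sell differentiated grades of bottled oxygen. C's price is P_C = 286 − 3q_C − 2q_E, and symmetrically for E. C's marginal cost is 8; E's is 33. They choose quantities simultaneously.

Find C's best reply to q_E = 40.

Firm C's profit: π = q_C(286 − 3q_C − 2q_E) − 8q_C.
∂π/∂q_C = 278 − 6q_C − 2q_E = 0 ⇒ q_C = 139/3 − (1/3)q_E.
At q_E = 40: q_C = 139/3 − (1/3)·40 = 33.

33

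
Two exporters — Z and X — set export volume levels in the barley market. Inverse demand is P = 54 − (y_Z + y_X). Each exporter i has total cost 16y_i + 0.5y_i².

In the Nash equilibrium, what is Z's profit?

135.375

Exporter Z's profit: π = y_Z(54 − (y_Z + y_X)) − 16y_Z − 0.5y_Z².
∂π/∂y_Z = 38 − 3y_Z − y_X = 0, so y_Z = 38/3 − (1/3)y_X.
By symmetry y_X = y_Z; substituting into the reaction function, (4/3)y_Z = 38/3 and y_Z = 9.5.
Price P = 54 − 19 = 35.
Z's profit: (35 − 16)·9.5 − 0.5(9.5)² = 135.375.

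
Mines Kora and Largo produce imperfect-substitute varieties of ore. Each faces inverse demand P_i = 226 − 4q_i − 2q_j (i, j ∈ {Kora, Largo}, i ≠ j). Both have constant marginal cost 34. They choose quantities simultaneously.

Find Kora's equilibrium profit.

1474.56

Mine Kora's profit: π = q_{Kora}(226 − 4q_{Kora} − 2q_{Largo}) − 34q_{Kora}.
∂π/∂q_{Kora} = 192 − 8q_{Kora} − 2q_{Largo} = 0 ⇒ q_{Kora} = 24 − 0.25q_{Largo}.
The game is symmetric, so in equilibrium q_{Largo} = q_{Kora}: the reaction function gives 1.25q_{Kora} = 24, hence q_{Kora} = 19.2.
P_{Kora} = 226 − 4·19.2 − 2·19.2 = 110.8.
Profit = (110.8 − 34)·19.2 = 1474.56.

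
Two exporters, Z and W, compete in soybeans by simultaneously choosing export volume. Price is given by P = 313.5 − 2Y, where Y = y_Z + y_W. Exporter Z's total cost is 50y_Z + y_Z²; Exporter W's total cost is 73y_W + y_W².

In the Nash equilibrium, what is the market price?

187.5

Exporter Z's profit: π = y_Z(313.5 − 2(y_Z + y_W)) − 50y_Z − y_Z².
∂π/∂y_Z = 263.5 − 6y_Z − 2y_W = 0, so y_Z = 527/12 − (1/3)y_W.
By the same steps for W: y_W = 481/12 − (1/3)y_Z.
Plugging y_W into Z's best response: y_Z = 527/12 − (1/3)(481/12 − (1/3)y_Z) ⇒ (8/9)y_Z = 275/9, so y_Z = 34.375.
Then y_W = 481/12 − (1/3)·34.375 = 28.625.
Equilibrium price: P = 313.5 − 2·63 = 187.5.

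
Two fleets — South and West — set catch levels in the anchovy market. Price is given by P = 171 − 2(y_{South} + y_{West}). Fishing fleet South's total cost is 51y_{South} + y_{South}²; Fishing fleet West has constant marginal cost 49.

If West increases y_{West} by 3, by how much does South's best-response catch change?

Fishing fleet South's profit: π = y_{South}(171 − 2(y_{South} + y_{West})) − 51y_{South} − y_{South}².
∂π/∂y_{South} = 120 − 6y_{South} − 2y_{West} = 0, so y_{South} = 20 − (1/3)y_{West}.
The reaction-function slope is −1/3, so a 3-unit rise in y_{West} moves y_{South} by −1/3 × 3 = −1. South's best response falls — the actions are strategic substitutes.

-1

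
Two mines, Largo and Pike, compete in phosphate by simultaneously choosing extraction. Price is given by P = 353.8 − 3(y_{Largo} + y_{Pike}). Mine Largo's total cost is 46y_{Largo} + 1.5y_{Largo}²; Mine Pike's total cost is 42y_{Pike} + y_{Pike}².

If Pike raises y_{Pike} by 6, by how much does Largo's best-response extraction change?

Mine Largo's profit: π = y_{Largo}(353.8 − 3(y_{Largo} + y_{Pike})) − 46y_{Largo} − 1.5y_{Largo}².
∂π/∂y_{Largo} = 307.8 − 9y_{Largo} − 3y_{Pike} = 0, so y_{Largo} = 34.2 − (1/3)y_{Pike}.
The reaction-function slope is −1/3, so a 6-unit rise in y_{Pike} moves y_{Largo} by −1/3 × 6 = −2. Largo's best response falls — the actions are strategic substitutes.

-2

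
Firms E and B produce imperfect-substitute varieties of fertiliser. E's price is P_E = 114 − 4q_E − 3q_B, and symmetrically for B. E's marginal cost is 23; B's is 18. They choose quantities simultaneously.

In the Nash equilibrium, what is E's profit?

256

Firm E's profit: π = q_E(114 − 4q_E − 3q_B) − 23q_E.
∂π/∂q_E = 91 − 8q_E − 3q_B = 0 ⇒ q_E = 11.375 − 0.375q_B.
Similarly q_B = 12 − 0.375q_E.
Solving the two reaction functions simultaneously: (1 − (−0.375)(−0.375))q_E = 11.375 − 0.375·12, so (55/64)q_E = 6.875 and q_E = 8.
Then q_B = 12 − 0.375·8 = 9.
P_E = 114 − 4·8 − 3·9 = 55.
Profit = (55 − 23)·8 = 256.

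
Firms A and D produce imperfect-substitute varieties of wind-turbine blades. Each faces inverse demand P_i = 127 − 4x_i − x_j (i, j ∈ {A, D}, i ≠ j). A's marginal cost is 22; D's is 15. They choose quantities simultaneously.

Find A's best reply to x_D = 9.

Firm A's profit: π = x_A(127 − 4x_A − x_D) − 22x_A.
∂π/∂x_A = 105 − 8x_A − x_D = 0 ⇒ x_A = 13.125 − 0.125x_D.
At x_D = 9: x_A = 13.125 − 0.125·9 = 12.

12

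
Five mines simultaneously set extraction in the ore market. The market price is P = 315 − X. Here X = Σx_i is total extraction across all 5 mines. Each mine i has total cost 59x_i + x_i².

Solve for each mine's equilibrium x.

A representative mine's profit is π_i = x_i(315 − X) − 59x_i − x_i², with X = x_i + Σ_{j≠i} x_j.
First-order condition: 256 − 4x_i − Σ_{j≠i} x_j = 0.
Imposing symmetry (x_j = x for all j) turns Σ_{j≠i} x_j into 4x, so 256 = 8x and x = 32.

32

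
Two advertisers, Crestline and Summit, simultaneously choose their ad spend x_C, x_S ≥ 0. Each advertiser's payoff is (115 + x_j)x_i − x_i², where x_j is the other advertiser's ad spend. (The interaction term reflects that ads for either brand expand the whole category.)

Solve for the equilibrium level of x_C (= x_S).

115

Crestline's payoff is (115 + x_S)x_C − x_C².
∂π/∂x_C = 115 + x_S − 2x_C = 0, so x_C = 57.5 + 0.5x_S.
Setting x_C = x_S in the reaction function: x_C = 57.5 + 0.5x_C, so x_C = 57.5 / 0.5 = 115.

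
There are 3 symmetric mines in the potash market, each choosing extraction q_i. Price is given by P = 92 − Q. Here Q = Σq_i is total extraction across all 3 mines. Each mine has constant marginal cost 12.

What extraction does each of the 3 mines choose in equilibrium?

A representative mine's profit is π_i = q_i(92 − Q) − 12q_i, with Q = q_i + Σ_{j≠i} q_j.
First-order condition: 80 − 2q_i − Σ_{j≠i} q_j = 0.
Imposing symmetry (q_j = q for all j) turns Σ_{j≠i} q_j into 2q, so 80 = 4q and q = 20.

20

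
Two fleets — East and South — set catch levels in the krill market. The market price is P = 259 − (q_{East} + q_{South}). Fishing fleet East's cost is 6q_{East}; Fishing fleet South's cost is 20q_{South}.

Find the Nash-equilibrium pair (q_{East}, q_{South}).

89, 75

Fishing fleet East's profit: π = q_{East}(259 − (q_{East} + q_{South})) − 6q_{East}.
∂π/∂q_{East} = 253 − 2q_{East} − q_{South} = 0, so q_{East} = 126.5 − 0.5q_{South}.
By the same steps for South: q_{South} = 119.5 − 0.5q_{East}.
Plugging q_{South} into East's best response: q_{East} = 126.5 − 0.5(119.5 − 0.5q_{East}) ⇒ 0.75q_{East} = 66.75, so q_{East} = 89.
Then q_{South} = 119.5 − 0.5·89 = 75.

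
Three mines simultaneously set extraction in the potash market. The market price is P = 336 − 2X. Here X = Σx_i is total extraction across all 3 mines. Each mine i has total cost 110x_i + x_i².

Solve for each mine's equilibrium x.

22.6

A representative mine's profit is π_i = x_i(336 − 2X) − 110x_i − x_i², with X = x_i + Σ_{j≠i} x_j.
First-order condition: 226 − 6x_i − 2Σ_{j≠i} x_j = 0.
With identical mines, set every x_j = x: then 226 − 6x − 4x = 0, i.e. x = 226/10 = 22.6.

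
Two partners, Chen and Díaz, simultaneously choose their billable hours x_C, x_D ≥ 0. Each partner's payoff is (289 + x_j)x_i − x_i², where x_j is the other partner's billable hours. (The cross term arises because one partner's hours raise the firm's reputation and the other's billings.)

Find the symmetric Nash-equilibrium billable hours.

289

Chen's payoff is (289 + x_D)x_C − x_C².
∂π/∂x_C = 289 + x_D − 2x_C = 0, so x_C = 144.5 + 0.5x_D.
Setting x_C = x_D in the reaction function: x_C = 144.5 + 0.5x_C, so x_C = 144.5 / 0.5 = 289.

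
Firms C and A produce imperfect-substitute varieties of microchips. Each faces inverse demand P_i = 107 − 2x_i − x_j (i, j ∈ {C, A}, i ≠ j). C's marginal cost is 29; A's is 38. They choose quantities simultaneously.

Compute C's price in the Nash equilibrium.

Firm C's profit: π = x_C(107 − 2x_C − x_A) − 29x_C.
∂π/∂x_C = 78 − 4x_C − x_A = 0 ⇒ x_C = 19.5 − 0.25x_A.
Similarly x_A = 17.25 − 0.25x_C.
Solving the two reaction functions simultaneously: (1 − (−0.25)(−0.25))x_C = 19.5 − 0.25·17.25, so 0.9375x_C = 15.1875 and x_C = 16.2.
Then x_A = 17.25 − 0.25·16.2 = 13.2.
P_C = 107 − 2·16.2 − 13.2 = 61.4.

61.4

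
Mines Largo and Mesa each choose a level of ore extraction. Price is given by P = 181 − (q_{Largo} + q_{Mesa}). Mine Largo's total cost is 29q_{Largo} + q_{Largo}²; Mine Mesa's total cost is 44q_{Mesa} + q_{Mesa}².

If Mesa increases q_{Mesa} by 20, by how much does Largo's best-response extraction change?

-5

Mine Largo's profit: π = q_{Largo}(181 − (q_{Largo} + q_{Mesa})) − 29q_{Largo} − q_{Largo}².
∂π/∂q_{Largo} = 152 − 4q_{Largo} − q_{Mesa} = 0, so q_{Largo} = 38 − 0.25q_{Mesa}.
The reaction-function slope is −0.25, so a 20-unit rise in q_{Mesa} moves q_{Largo} by −0.25 × 20 = −5. Largo's best response falls — the actions are strategic substitutes.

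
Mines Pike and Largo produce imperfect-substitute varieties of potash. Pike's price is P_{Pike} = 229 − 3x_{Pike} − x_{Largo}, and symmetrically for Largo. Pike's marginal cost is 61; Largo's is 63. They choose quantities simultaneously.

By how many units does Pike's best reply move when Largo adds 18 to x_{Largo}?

Mine Pike's profit: π = x_{Pike}(229 − 3x_{Pike} − x_{Largo}) − 61x_{Pike}.
∂π/∂x_{Pike} = 168 − 6x_{Pike} − x_{Largo} = 0 ⇒ x_{Pike} = 28 − (1/6)x_{Largo}.
The reaction-function slope is −1/6, so an 18-unit rise in x_{Largo} moves x_{Pike} by −1/6 × 18 = −3. Pike's best response falls — the actions are strategic substitutes.

-3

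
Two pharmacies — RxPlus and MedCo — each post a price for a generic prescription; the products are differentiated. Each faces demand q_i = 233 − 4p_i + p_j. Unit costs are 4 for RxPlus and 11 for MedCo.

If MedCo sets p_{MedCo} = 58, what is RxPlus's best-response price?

38.375

RxPlus's profit: π = (p_{RxPlus} − 4)(233 − 4p_{RxPlus} + p_{MedCo}).
∂π/∂p_{RxPlus} = 249 − 8p_{RxPlus} + p_{MedCo} = 0 ⇒ p_{RxPlus} = 31.125 + 0.125p_{MedCo}.
At p_{MedCo} = 58: p_{RxPlus} = 31.125 + 0.125·58 = 38.375.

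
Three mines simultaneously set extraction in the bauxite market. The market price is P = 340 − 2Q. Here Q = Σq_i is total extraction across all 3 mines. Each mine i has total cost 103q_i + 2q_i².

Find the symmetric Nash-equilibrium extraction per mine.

19.75

A representative mine's profit is π_i = q_i(340 − 2Q) − 103q_i − 2q_i², with Q = q_i + Σ_{j≠i} q_j.
First-order condition: 237 − 8q_i − 2Σ_{j≠i} q_j = 0.
In a symmetric equilibrium every mine chooses the same q, so Σ_{j≠i} q_j = 2q. The condition becomes 237 − 12q = 0, giving q = 237/12 = 19.75.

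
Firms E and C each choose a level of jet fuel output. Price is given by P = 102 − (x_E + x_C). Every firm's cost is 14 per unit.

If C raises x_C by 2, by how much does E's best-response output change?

-1

Firm E's profit: π = x_E(102 − (x_E + x_C)) − 14x_E.
∂π/∂x_E = 88 − 2x_E − x_C = 0, so x_E = 44 − 0.5x_C.
The reaction-function slope is −0.5, so a 2-unit rise in x_C moves x_E by −0.5 × 2 = −1. E's best response falls — the actions are strategic substitutes.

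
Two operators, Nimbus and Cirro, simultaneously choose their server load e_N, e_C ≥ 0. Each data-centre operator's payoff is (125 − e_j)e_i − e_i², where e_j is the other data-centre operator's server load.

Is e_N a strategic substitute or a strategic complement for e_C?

Nimbus's payoff is (125 − e_C)e_N − e_N².
∂π/∂e_N = 125 − e_C − 2e_N = 0, so e_N = 62.5 − 0.5e_C.
The best-response slope de_N/de_C = −0.5 < 0: the reaction function is downward-sloping, so the choices are strategic substitutes.

strategic substitutes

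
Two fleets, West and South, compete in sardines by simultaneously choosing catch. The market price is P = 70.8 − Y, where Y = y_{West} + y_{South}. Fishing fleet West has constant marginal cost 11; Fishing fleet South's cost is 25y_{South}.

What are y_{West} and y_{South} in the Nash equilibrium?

Fishing fleet West's profit: π = y_{West}(70.8 − (y_{West} + y_{South})) − 11y_{West}.
∂π/∂y_{West} = 59.8 − 2y_{West} − y_{South} = 0, so y_{West} = 29.9 − 0.5y_{South}.
By the same steps for South: y_{South} = 22.9 − 0.5y_{West}.
Plugging y_{South} into West's best response: y_{West} = 29.9 − 0.5(22.9 − 0.5y_{West}) ⇒ 0.75y_{West} = 18.45, so y_{West} = 24.6.
Then y_{South} = 22.9 − 0.5·24.6 = 10.6.

24.6, 10.6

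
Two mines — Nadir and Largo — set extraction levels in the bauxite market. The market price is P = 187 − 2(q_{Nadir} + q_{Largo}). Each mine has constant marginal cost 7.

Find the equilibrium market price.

Mine Nadir's profit: π = q_{Nadir}(187 − 2(q_{Nadir} + q_{Largo})) − 7q_{Nadir}.
∂π/∂q_{Nadir} = 180 − 4q_{Nadir} − 2q_{Largo} = 0, so q_{Nadir} = 45 − 0.5q_{Largo}.
By symmetry q_{Largo} = q_{Nadir}; substituting into the reaction function, 1.5q_{Nadir} = 45 and q_{Nadir} = 30.
Equilibrium price: P = 187 − 2·60 = 67.

67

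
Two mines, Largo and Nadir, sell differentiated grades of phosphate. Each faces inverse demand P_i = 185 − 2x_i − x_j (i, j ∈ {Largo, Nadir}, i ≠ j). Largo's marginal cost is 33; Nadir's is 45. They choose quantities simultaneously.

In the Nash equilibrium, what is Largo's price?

Mine Largo's profit: π = x_{Largo}(185 − 2x_{Largo} − x_{Nadir}) − 33x_{Largo}.
∂π/∂x_{Largo} = 152 − 4x_{Largo} − x_{Nadir} = 0 ⇒ x_{Largo} = 38 − 0.25x_{Nadir}.
Similarly x_{Nadir} = 35 − 0.25x_{Largo}.
Substituting the second reaction function into the first: x_{Largo} = 38 − 0.25(35 − 0.25x_{Largo}), which gives 0.9375x_{Largo} = 29.25 ⇒ x_{Largo} = 31.2.
Then x_{Nadir} = 35 − 0.25·31.2 = 27.2.
P_{Largo} = 185 − 2·31.2 − 27.2 = 95.4.

95.4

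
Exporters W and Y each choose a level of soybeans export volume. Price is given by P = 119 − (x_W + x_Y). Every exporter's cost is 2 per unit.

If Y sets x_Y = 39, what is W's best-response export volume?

Exporter W's profit: π = x_W(119 − (x_W + x_Y)) − 2x_W.
∂π/∂x_W = 117 − 2x_W − x_Y = 0, so x_W = 58.5 − 0.5x_Y.
At x_Y = 39: x_W = 58.5 − 0.5·39 = 39.

39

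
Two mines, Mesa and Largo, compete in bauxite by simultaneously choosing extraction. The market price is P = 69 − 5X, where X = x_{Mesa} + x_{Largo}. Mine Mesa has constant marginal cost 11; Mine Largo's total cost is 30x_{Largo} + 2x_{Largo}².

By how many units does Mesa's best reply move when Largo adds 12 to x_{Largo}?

Mine Mesa's profit: π = x_{Mesa}(69 − 5(x_{Mesa} + x_{Largo})) − 11x_{Mesa}.
∂π/∂x_{Mesa} = 58 − 10x_{Mesa} − 5x_{Largo} = 0, so x_{Mesa} = 5.8 − 0.5x_{Largo}.
The reaction-function slope is −0.5, so a 12-unit rise in x_{Largo} moves x_{Mesa} by −0.5 × 12 = −6. Mesa's best response falls — the actions are strategic substitutes.

-6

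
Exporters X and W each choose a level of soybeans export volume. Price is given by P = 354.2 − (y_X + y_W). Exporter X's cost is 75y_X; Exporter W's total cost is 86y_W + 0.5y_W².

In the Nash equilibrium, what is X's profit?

12968.6544

Exporter X's profit: π = y_X(354.2 − (y_X + y_W)) − 75y_X.
∂π/∂y_X = 279.2 − 2y_X − y_W = 0, so y_X = 139.6 − 0.5y_W.
For W: ∂π/∂y_W = 268.2 − 3y_W − y_X = 0 ⇒ y_W = 89.4 − (1/3)y_X.
Plugging y_W into X's best response: y_X = 139.6 − 0.5(89.4 − (1/3)y_X) ⇒ (5/6)y_X = 94.9, so y_X = 113.88.
Then y_W = 89.4 − (1/3)·113.88 = 51.44.
Price P = 354.2 − 165.32 = 188.88.
X's profit: (188.88 − 75)·113.88 = 12968.6544.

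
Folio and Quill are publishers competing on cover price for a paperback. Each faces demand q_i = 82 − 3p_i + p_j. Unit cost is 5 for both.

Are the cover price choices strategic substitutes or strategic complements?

Folio's profit: π = (p_{Folio} − 5)(82 − 3p_{Folio} + p_{Quill}).
∂π/∂p_{Folio} = 97 − 6p_{Folio} + p_{Quill} = 0 ⇒ p_{Folio} = 97/6 + (1/6)p_{Quill}.
The best-response slope dp_{Folio}/dp_{Quill} = 1/6 > 0: the reaction function is upward-sloping, so the choices are strategic complements.

strategic complements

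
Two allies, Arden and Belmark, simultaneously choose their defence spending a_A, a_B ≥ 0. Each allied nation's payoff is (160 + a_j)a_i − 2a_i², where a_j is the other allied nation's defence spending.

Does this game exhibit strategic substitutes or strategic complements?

Arden's payoff is (160 + a_B)a_A − 2a_A².
∂π/∂a_A = 160 + a_B − 4a_A = 0, so a_A = 40 + 0.25a_B.
The best-response slope da_A/da_B = 0.25 > 0: the reaction function is upward-sloping, so the choices are strategic complements.

strategic complements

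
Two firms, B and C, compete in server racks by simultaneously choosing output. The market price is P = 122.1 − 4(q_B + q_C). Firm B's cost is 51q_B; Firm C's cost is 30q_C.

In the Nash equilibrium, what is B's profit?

69.7225

Firm B's profit: π = q_B(122.1 − 4(q_B + q_C)) − 51q_B.
∂π/∂q_B = 71.1 − 8q_B − 4q_C = 0, so q_B = 8.8875 − 0.5q_C.
By the same steps for C: q_C = 11.5125 − 0.5q_B.
Solving the two reaction functions simultaneously: (1 − (−0.5)(−0.5))q_B = 8.8875 − 0.5·11.5125, so 0.75q_B = 501/160 and q_B = 4.175.
Then q_C = 11.5125 − 0.5·4.175 = 9.425.
Price P = 122.1 − 4·13.6 = 67.7.
B's profit: (67.7 − 51)·4.175 = 69.7225.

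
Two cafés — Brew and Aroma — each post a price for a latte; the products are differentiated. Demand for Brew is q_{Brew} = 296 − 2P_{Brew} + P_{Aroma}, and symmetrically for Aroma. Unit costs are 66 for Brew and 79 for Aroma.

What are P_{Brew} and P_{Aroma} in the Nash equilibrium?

Brew's profit: π = (P_{Brew} − 66)(296 − 2P_{Brew} + P_{Aroma}).
∂π/∂P_{Brew} = 428 − 4P_{Brew} + P_{Aroma} = 0 ⇒ P_{Brew} = 107 + 0.25P_{Aroma}.
Similarly P_{Aroma} = 113.5 + 0.25P_{Brew}.
Solving the two reaction functions simultaneously: (1 − (0.25)(0.25))P_{Brew} = 107 + 0.25·113.5, so 0.9375P_{Brew} = 135.375 and P_{Brew} = 144.4.
Then P_{Aroma} = 113.5 + 0.25·144.4 = 149.6.

144.4, 149.6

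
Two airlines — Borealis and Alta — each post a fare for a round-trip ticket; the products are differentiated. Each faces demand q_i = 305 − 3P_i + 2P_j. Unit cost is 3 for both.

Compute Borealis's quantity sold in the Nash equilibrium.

226.5

Borealis's profit: π = (P_{Borealis} − 3)(305 − 3P_{Borealis} + 2P_{Alta}).
∂π/∂P_{Borealis} = 314 − 6P_{Borealis} + 2P_{Alta} = 0 ⇒ P_{Borealis} = 157/3 + (1/3)P_{Alta}.
By symmetry P_{Alta} = P_{Borealis}; substituting into the reaction function, (2/3)P_{Borealis} = 157/3 and P_{Borealis} = 78.5.
q_{Borealis} = 305 − 3·78.5 + 2·78.5 = 226.5.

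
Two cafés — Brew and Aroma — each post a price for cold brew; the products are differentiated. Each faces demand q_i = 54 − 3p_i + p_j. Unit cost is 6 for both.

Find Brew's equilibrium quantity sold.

25.2

Brew's profit: π = (p_{Brew} − 6)(54 − 3p_{Brew} + p_{Aroma}).
∂π/∂p_{Brew} = 72 − 6p_{Brew} + p_{Aroma} = 0 ⇒ p_{Brew} = 12 + (1/6)p_{Aroma}.
The game is symmetric, so in equilibrium p_{Aroma} = p_{Brew}: the reaction function gives (5/6)p_{Brew} = 12, hence p_{Brew} = 14.4.
q_{Brew} = 54 − 3·14.4 + 14.4 = 25.2.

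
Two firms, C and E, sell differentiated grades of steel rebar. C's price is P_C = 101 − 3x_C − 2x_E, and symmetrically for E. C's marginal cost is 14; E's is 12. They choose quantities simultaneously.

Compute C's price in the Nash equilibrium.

Firm C's profit: π = x_C(101 − 3x_C − 2x_E) − 14x_C.
∂π/∂x_C = 87 − 6x_C − 2x_E = 0 ⇒ x_C = 14.5 − (1/3)x_E.
Similarly x_E = 89/6 − (1/3)x_C.
Plugging x_E into C's best response: x_C = 14.5 − (1/3)(89/6 − (1/3)x_C) ⇒ (8/9)x_C = 86/9, so x_C = 10.75.
Then x_E = 89/6 − (1/3)·10.75 = 11.25.
P_C = 101 − 3·10.75 − 2·11.25 = 46.25.

46.25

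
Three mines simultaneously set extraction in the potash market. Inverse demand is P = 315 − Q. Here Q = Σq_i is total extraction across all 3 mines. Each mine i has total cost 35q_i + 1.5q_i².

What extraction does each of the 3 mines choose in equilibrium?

A representative mine's profit is π_i = q_i(315 − Q) − 35q_i − 1.5q_i², with Q = q_i + Σ_{j≠i} q_j.
First-order condition: 280 − 5q_i − Σ_{j≠i} q_j = 0.
In a symmetric equilibrium every mine chooses the same q, so Σ_{j≠i} q_j = 2q. The condition becomes 280 − 7q = 0, giving q = 280/7 = 40.

40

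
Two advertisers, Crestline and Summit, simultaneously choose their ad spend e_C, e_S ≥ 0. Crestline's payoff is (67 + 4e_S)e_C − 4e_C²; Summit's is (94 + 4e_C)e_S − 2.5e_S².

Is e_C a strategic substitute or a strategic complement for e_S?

strategic complements

Expanding Crestline's payoff: 67e_C + 4e_Se_C − 4e_C².
∂π/∂e_C = 67 + 4e_S − 8e_C = 0, so e_C = 8.375 + 0.5e_S.
The best-response slope de_C/de_S = 0.5 > 0: the reaction function is upward-sloping, so the choices are strategic complements.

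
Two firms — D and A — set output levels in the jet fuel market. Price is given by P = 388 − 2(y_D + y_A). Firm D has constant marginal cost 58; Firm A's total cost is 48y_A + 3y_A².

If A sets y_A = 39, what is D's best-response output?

Firm D's profit: π = y_D(388 − 2(y_D + y_A)) − 58y_D.
∂π/∂y_D = 330 − 4y_D − 2y_A = 0, so y_D = 82.5 − 0.5y_A.
At y_A = 39: y_D = 82.5 − 0.5·39 = 63.

63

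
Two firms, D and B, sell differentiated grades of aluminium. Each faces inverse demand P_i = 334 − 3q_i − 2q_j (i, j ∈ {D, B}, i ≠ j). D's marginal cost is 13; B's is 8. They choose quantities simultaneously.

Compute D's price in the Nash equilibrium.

132.4375

Firm D's profit: π = q_D(334 − 3q_D − 2q_B) − 13q_D.
∂π/∂q_D = 321 − 6q_D − 2q_B = 0 ⇒ q_D = 53.5 − (1/3)q_B.
Similarly q_B = 163/3 − (1/3)q_D.
Solving the two reaction functions simultaneously: (1 − (−1/3)(−1/3))q_D = 53.5 − (1/3)·(163/3), so (8/9)q_D = 637/18 and q_D = 39.8125.
Then q_B = 163/3 − (1/3)·39.8125 = 41.0625.
P_D = 334 − 3·39.8125 − 2·41.0625 = 132.4375.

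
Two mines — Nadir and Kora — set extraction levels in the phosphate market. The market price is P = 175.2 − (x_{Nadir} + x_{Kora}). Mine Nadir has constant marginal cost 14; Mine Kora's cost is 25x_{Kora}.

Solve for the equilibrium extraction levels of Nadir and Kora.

57.4, 46.4

Mine Nadir's profit: π = x_{Nadir}(175.2 − (x_{Nadir} + x_{Kora})) − 14x_{Nadir}.
∂π/∂x_{Nadir} = 161.2 − 2x_{Nadir} − x_{Kora} = 0, so x_{Nadir} = 80.6 − 0.5x_{Kora}.
By the same steps for Kora: x_{Kora} = 75.1 − 0.5x_{Nadir}.
Plugging x_{Kora} into Nadir's best response: x_{Nadir} = 80.6 − 0.5(75.1 − 0.5x_{Nadir}) ⇒ 0.75x_{Nadir} = 43.05, so x_{Nadir} = 57.4.
Then x_{Kora} = 75.1 − 0.5·57.4 = 46.4.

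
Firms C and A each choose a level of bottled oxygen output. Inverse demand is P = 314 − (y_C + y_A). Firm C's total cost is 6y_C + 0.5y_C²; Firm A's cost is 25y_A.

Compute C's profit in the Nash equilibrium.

Firm C's profit: π = y_C(314 − (y_C + y_A)) − 6y_C − 0.5y_C².
∂π/∂y_C = 308 − 3y_C − y_A = 0, so y_C = 308/3 − (1/3)y_A.
For A: ∂π/∂y_A = 289 − 2y_A − y_C = 0 ⇒ y_A = 144.5 − 0.5y_C.
Substituting the second reaction function into the first: y_C = 308/3 − (1/3)(144.5 − 0.5y_C), which gives (5/6)y_C = 54.5 ⇒ y_C = 65.4.
Then y_A = 144.5 − 0.5·65.4 = 111.8.
Price P = 314 − 177.2 = 136.8.
C's profit: (136.8 − 6)·65.4 − 0.5(65.4)² = 6415.74.

6415.74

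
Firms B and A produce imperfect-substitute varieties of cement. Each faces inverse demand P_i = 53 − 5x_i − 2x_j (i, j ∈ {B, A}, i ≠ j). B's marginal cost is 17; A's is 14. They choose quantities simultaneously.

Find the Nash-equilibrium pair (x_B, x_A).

Firm B's profit: π = x_B(53 − 5x_B − 2x_A) − 17x_B.
∂π/∂x_B = 36 − 10x_B − 2x_A = 0 ⇒ x_B = 3.6 − 0.2x_A.
Similarly x_A = 3.9 − 0.2x_B.
Substituting the second reaction function into the first: x_B = 3.6 − 0.2(3.9 − 0.2x_B), which gives 0.96x_B = 2.82 ⇒ x_B = 2.9375.
Then x_A = 3.9 − 0.2·2.9375 = 3.3125.

2.9375, 3.3125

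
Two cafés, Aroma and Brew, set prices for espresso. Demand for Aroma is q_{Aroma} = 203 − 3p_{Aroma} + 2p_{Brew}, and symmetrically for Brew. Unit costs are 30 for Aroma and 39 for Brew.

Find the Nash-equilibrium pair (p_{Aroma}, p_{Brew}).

Aroma's profit: π = (p_{Aroma} − 30)(203 − 3p_{Aroma} + 2p_{Brew}).
∂π/∂p_{Aroma} = 293 − 6p_{Aroma} + 2p_{Brew} = 0 ⇒ p_{Aroma} = 293/6 + (1/3)p_{Brew}.
Similarly p_{Brew} = 160/3 + (1/3)p_{Aroma}.
Plugging p_{Brew} into Aroma's best response: p_{Aroma} = 293/6 + (1/3)(160/3 + (1/3)p_{Aroma}) ⇒ (8/9)p_{Aroma} = 1199/18, so p_{Aroma} = 74.9375.
Then p_{Brew} = 160/3 + (1/3)·74.9375 = 78.3125.

74.9375, 78.3125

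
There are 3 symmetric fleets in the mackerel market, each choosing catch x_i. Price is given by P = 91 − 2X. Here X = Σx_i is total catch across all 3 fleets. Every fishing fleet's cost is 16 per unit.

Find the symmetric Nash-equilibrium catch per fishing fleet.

A representative fishing fleet's profit is π_i = x_i(91 − 2X) − 16x_i, with X = x_i + Σ_{j≠i} x_j.
First-order condition: 75 − 4x_i − 2Σ_{j≠i} x_j = 0.
In a symmetric equilibrium every fishing fleet chooses the same x, so Σ_{j≠i} x_j = 2x. The condition becomes 75 − 8x = 0, giving x = 75/8 = 9.375.

9.375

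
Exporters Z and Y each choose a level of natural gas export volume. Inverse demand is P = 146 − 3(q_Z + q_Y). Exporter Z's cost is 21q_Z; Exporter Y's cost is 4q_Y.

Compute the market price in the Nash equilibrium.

57

Exporter Z's profit: π = q_Z(146 − 3(q_Z + q_Y)) − 21q_Z.
∂π/∂q_Z = 125 − 6q_Z − 3q_Y = 0, so q_Z = 125/6 − 0.5q_Y.
By the same steps for Y: q_Y = 71/3 − 0.5q_Z.
Solving the two reaction functions simultaneously: (1 − (−0.5)(−0.5))q_Z = 125/6 − 0.5·(71/3), so 0.75q_Z = 9 and q_Z = 12.
Then q_Y = 71/3 − 0.5·12 = 53/3.
Equilibrium price: P = 146 − 3·(89/3) = 57.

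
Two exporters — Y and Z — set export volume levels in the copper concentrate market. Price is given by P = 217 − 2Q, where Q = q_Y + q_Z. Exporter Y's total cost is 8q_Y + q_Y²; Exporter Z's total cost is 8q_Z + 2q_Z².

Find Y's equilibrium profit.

Exporter Y's profit: π = q_Y(217 − 2(q_Y + q_Z)) − 8q_Y − q_Y².
∂π/∂q_Y = 209 − 6q_Y − 2q_Z = 0, so q_Y = 209/6 − (1/3)q_Z.
For Z: ∂π/∂q_Z = 209 − 8q_Z − 2q_Y = 0 ⇒ q_Z = 26.125 − 0.25q_Y.
Substituting the second reaction function into the first: q_Y = 209/6 − (1/3)(26.125 − 0.25q_Y), which gives (11/12)q_Y = 26.125 ⇒ q_Y = 28.5.
Then q_Z = 26.125 − 0.25·28.5 = 19.
Price P = 217 − 2·47.5 = 122.
Y's profit: (122 − 8)·28.5 − (28.5)² = 2436.75.

2436.75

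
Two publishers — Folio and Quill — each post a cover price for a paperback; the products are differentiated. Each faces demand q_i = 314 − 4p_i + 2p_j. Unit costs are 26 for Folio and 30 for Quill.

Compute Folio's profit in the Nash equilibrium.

7814.56

Folio's profit: π = (p_{Folio} − 26)(314 − 4p_{Folio} + 2p_{Quill}).
∂π/∂p_{Folio} = 418 − 8p_{Folio} + 2p_{Quill} = 0 ⇒ p_{Folio} = 52.25 + 0.25p_{Quill}.
Similarly p_{Quill} = 54.25 + 0.25p_{Folio}.
Substituting the second reaction function into the first: p_{Folio} = 52.25 + 0.25(54.25 + 0.25p_{Folio}), which gives 0.9375p_{Folio} = 65.8125 ⇒ p_{Folio} = 70.2.
Then p_{Quill} = 54.25 + 0.25·70.2 = 71.8.
q_{Folio} = 314 − 4·70.2 + 2·71.8 = 176.8.
Profit = (70.2 − 26)·176.8 = 7814.56.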